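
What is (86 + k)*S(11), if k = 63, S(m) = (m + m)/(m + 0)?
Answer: 298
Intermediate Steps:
S(m) = 2 (S(m) = (2*m)/m = 2)
(86 + k)*S(11) = (86 + 63)*2 = 149*2 = 298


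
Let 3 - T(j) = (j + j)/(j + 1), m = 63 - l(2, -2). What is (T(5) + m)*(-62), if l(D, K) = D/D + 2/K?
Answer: -11966/3 ≈ -3988.7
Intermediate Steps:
l(D, K) = 1 + 2/K
m = 63 (m = 63 - (2 - 2)/(-2) = 63 - (-1)*0/2 = 63 - 1*0 = 63 + 0 = 63)
T(j) = 3 - 2*j/(1 + j) (T(j) = 3 - (j + j)/(j + 1) = 3 - 2*j/(1 + j))
(T(5) + m)*(-62) = ((3 + 5)/(1 + 5) + 63)*(-62) = (8/6 + 63)*(-62) = ((⅙)*8 + 63)*(-62) = (4/3 + 63)*(-62) = (193/3)*(-62) = -11966/3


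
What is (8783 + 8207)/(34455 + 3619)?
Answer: 8495/19037 ≈ 0.44624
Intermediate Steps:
(8783 + 8207)/(34455 + 3619) = 16990/38074 = 16990*(1/38074) = 8495/19037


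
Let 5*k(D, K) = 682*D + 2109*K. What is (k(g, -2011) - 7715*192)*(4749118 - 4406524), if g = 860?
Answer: -3789459298926/5 ≈ -7.5789e+11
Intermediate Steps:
k(D, K) = 682*D/5 + 2109*K/5 (k(D, K) = (682*D + 2109*K)/5 = 682*D/5 + 2109*K/5)
(k(g, -2011) - 7715*192)*(4749118 - 4406524) = (((682/5)*860 + (2109/5)*(-2011)) - 7715*192)*(4749118 - 4406524) = ((117304 - 4241199/5) - 1481280)*342594 = (-3654679/5 - 1481280)*342594 = -11061079/5*342594 = -3789459298926/5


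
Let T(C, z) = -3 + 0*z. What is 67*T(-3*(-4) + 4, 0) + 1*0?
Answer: -201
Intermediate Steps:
T(C, z) = -3 (T(C, z) = -3 + 0 = -3)
67*T(-3*(-4) + 4, 0) + 1*0 = 67*(-3) + 1*0 = -201 + 0 = -201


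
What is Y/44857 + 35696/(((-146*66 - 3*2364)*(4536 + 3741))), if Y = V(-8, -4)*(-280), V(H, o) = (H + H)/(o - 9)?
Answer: -2585105242/325565870877 ≈ -0.0079404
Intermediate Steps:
V(H, o) = 2*H/(-9 + o) (V(H, o) = (2*H)/(-9 + o) = 2*H/(-9 + o))
Y = -4480/13 (Y = (2*(-8)/(-9 - 4))*(-280) = (2*(-8)/(-13))*(-280) = (2*(-8)*(-1/13))*(-280) = (16/13)*(-280) = -4480/13 ≈ -344.62)
Y/44857 + 35696/(((-146*66 - 3*2364)*(4536 + 3741))) = -4480/13/44857 + 35696/(((-146*66 - 3*2364)*(4536 + 3741))) = -4480/13*1/44857 + 35696/(((-9636 - 7092)*8277)) = -4480/583141 + 35696/((-16728*8277)) = -4480/583141 + 35696/(-138457656) = -4480/583141 + 35696*(-1/138457656) = -4480/583141 - 4462/17307207 = -2585105242/325565870877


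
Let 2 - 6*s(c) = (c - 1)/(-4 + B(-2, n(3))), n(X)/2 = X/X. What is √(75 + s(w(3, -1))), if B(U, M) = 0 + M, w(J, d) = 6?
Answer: √303/2 ≈ 8.7034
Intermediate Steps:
n(X) = 2 (n(X) = 2*(X/X) = 2*1 = 2)
B(U, M) = M
s(c) = ¼ + c/12 (s(c) = ⅓ - (c - 1)/(6*(-4 + 2)) = ⅓ - (-1 + c)/(6*(-2)) = ⅓ - (-1 + c)*(-1)/(6*2) = ⅓ - (½ - c/2)/6 = ⅓ + (-1/12 + c/12) = ¼ + c/12)
√(75 + s(w(3, -1))) = √(75 + (¼ + (1/12)*6)) = √(75 + (¼ + ½)) = √(75 + ¾) = √(303/4) = √303/2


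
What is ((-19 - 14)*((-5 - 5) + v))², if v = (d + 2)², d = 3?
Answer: 245025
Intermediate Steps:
v = 25 (v = (3 + 2)² = 5² = 25)
((-19 - 14)*((-5 - 5) + v))² = ((-19 - 14)*((-5 - 5) + 25))² = (-33*(-10 + 25))² = (-33*15)² = (-495)² = 245025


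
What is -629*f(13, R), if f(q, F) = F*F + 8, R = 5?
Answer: -20757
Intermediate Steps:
f(q, F) = 8 + F**2 (f(q, F) = F**2 + 8 = 8 + F**2)
-629*f(13, R) = -629*(8 + 5**2) = -629*(8 + 25) = -629*33 = -20757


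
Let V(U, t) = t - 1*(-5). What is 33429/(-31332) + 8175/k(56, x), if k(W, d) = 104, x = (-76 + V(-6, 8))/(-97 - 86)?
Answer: 21055207/271544 ≈ 77.539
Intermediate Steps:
V(U, t) = 5 + t (V(U, t) = t + 5 = 5 + t)
x = 21/61 (x = (-76 + (5 + 8))/(-97 - 86) = (-76 + 13)/(-183) = -63*(-1/183) = 21/61 ≈ 0.34426)
33429/(-31332) + 8175/k(56, x) = 33429/(-31332) + 8175/104 = 33429*(-1/31332) + 8175*(1/104) = -11143/10444 + 8175/104 = 21055207/271544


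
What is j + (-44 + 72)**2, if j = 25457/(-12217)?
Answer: 9552671/12217 ≈ 781.92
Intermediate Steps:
j = -25457/12217 (j = 25457*(-1/12217) = -25457/12217 ≈ -2.0837)
j + (-44 + 72)**2 = -25457/12217 + (-44 + 72)**2 = -25457/12217 + 28**2 = -25457/12217 + 784 = 9552671/12217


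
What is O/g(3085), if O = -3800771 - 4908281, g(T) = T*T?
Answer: -8709052/9517225 ≈ -0.91508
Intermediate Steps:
g(T) = T²
O = -8709052
O/g(3085) = -8709052/(3085²) = -8709052/9517225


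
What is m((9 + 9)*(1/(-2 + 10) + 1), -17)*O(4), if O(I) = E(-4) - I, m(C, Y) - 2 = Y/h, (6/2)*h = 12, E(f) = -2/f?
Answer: 63/8 ≈ 7.8750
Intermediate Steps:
h = 4 (h = (1/3)*12 = 4)
m(C, Y) = 2 + Y/4
O(I) = 1/2 - I (O(I) = -2/(-4) - I = -2*(-1/4) - I = 1/2 - I)
m((9 + 9)*(1/(-2 + 10) + 1), -17)*O(4) = (2 + (1/4)*(-17))*(1/2 - 1*4) = (2 - 17/4)*(1/2 - 4) = -9/4*(-7/2) = 63/8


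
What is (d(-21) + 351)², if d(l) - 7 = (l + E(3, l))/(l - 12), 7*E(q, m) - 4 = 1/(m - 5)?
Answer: 4639143053689/36072036 ≈ 1.2861e+5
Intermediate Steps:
E(q, m) = 4/7 + 1/(7*(-5 + m)) (E(q, m) = 4/7 + 1/(7*(m - 5)) = 4/7 + 1/(7*(-5 + m)))
d(l) = 7 + (l + (-19 + 4*l)/(7*(-5 + l)))/(-12 + l) (d(l) = 7 + (l + (-19 + 4*l)/(7*(-5 + l)))/(l - 12) = 7 + (l + (-19 + 4*l)/(7*(-5 + l)))/(-12 + l))
(d(-21) + 351)² = ((2921 - 864*(-21) + 56*(-21)²)/(7*(60 + (-21)² - 17*(-21))) + 351)² = ((2921 + 18144 + 56*441)/(7*(60 + 441 + 357)) + 351)² = ((⅐)*(2921 + 18144 + 24696)/858 + 351)² = ((⅐)*(1/858)*45761 + 351)² = (45761/6006 + 351)² = (2153867/6006)² = 4639143053689/36072036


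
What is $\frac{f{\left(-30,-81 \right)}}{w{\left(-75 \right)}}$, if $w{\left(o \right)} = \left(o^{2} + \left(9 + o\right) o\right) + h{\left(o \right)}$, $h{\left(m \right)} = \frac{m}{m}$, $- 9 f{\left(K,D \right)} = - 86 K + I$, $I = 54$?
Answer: $- \frac{439}{15864} \approx -0.027673$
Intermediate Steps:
$f{\left(K,D \right)} = -6 + \frac{86 K}{9}$ ($f{\left(K,D \right)} = - \frac{- 86 K + 54}{9} = - \frac{54 - 86 K}{9} = -6 + \frac{86 K}{9}$)
$h{\left(m \right)} = 1$
$w{\left(o \right)} = 1 + o^{2} + o \left(9 + o\right)$ ($w{\left(o \right)} = \left(o^{2} + \left(9 + o\right) o\right) + 1 = \left(o^{2} + o \left(9 + o\right)\right) + 1 = 1 + o^{2} + o \left(9 + o\right)$)
$\frac{f{\left(-30,-81 \right)}}{w{\left(-75 \right)}} = \frac{-6 + \frac{86}{9} \left(-30\right)}{1 + 2 \left(-75\right)^{2} + 9 \left(-75\right)} = \frac{-6 - \frac{860}{3}}{1 + 2 \cdot 5625 - 675} = - \frac{878}{3 \left(1 + 11250 - 675\right)} = - \frac{878}{3 \cdot 10576} = \left(- \frac{878}{3}\right) \frac{1}{10576} = - \frac{439}{15864}$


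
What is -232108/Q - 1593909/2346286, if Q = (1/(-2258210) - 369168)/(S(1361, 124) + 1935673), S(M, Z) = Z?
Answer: 2380646734436579816003131/1956002133769840366 ≈ 1.2171e+6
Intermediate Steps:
Q = -833658869281/4371436143370 (Q = (1/(-2258210) - 369168)/(124 + 1935673) = (-1/2258210 - 369168)/1935797 = -833658869281/2258210*1/1935797 = -833658869281/4371436143370 ≈ -0.19071)
-232108/Q - 1593909/2346286 = -232108/(-833658869281/4371436143370) - 1593909/2346286 = -232108*(-4371436143370/833658869281) - 1593909*1/2346286 = 1014645300365323960/833658869281 - 1593909/2346286 = 2380646734436579816003131/1956002133769840366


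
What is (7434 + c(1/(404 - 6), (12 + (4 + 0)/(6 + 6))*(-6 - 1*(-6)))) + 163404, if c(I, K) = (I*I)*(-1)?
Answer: 27061422551/158404 ≈ 1.7084e+5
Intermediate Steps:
c(I, K) = -I**2 (c(I, K) = I**2*(-1) = -I**2)
(7434 + c(1/(404 - 6), (12 + (4 + 0)/(6 + 6))*(-6 - 1*(-6)))) + 163404 = (7434 - (1/(404 - 6))**2) + 163404 = (7434 - (1/398)**2) + 163404 = (7434 - 1*1/158404) + 163404 = (7434 - 1/158404) + 163404 = 1177575335/158404 + 163404 = 27061422551/158404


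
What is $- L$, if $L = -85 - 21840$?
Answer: $21925$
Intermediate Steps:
$L = -21925$ ($L = -85 - 21840 = -21925$)
$- L = \left(-1\right) \left(-21925\right) = 21925$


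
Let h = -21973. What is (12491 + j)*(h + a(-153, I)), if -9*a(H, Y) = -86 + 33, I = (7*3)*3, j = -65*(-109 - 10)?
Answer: -1332920368/3 ≈ -4.4431e+8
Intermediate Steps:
j = 7735 (j = -65*(-119) = 7735)
I = 63 (I = 21*3 = 63)
a(H, Y) = 53/9 (a(H, Y) = -(-86 + 33)/9 = -⅑*(-53) = 53/9)
(12491 + j)*(h + a(-153, I)) = (12491 + 7735)*(-21973 + 53/9) = 20226*(-197704/9) = -1332920368/3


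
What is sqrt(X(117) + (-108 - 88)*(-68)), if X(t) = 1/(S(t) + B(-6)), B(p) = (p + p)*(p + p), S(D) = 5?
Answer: sqrt(295895077)/149 ≈ 115.45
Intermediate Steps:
B(p) = 4*p**2 (B(p) = (2*p)*(2*p) = 4*p**2)
X(t) = 1/149 (X(t) = 1/(5 + 4*(-6)**2) = 1/(5 + 4*36) = 1/(5 + 144) = 1/149)
sqrt(X(117) + (-108 - 88)*(-68)) = sqrt(1/149 + (-108 - 88)*(-68)) = sqrt(1/149 - 196*(-68)) = sqrt(1/149 + 13328) = sqrt(1985873/149) = sqrt(295895077)/149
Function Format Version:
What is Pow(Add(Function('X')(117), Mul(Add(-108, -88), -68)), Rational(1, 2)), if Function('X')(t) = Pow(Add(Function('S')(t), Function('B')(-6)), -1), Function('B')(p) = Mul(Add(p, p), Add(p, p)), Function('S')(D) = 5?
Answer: Mul(Rational(1, 149), Pow(295895077, Rational(1, 2))) ≈ 115.45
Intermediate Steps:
Function('B')(p) = Mul(4, Pow(p, 2)) (Function('B')(p) = Mul(Mul(2, p), Mul(2, p)) = Mul(4, Pow(p, 2)))
Function('X')(t) = Rational(1, 149) (Function('X')(t) = Pow(Add(5, Mul(4, Pow(-6, 2))), -1) = Pow(Add(5, Mul(4, 36)), -1) = Pow(Add(5, 144), -1) = Pow(149, -1) = Rational(1, 149))
Pow(Add(Function('X')(117), Mul(Add(-108, -88), -68)), Rational(1, 2)) = Pow(Add(Rational(1, 149), Mul(Add(-108, -88), -68)), Rational(1, 2)) = Pow(Add(Rational(1, 149), Mul(-196, -68)), Rational(1, 2)) = Pow(Add(Rational(1, 149), 13328), Rational(1, 2)) = Pow(Rational(1985873, 149), Rational(1, 2)) = Mul(Rational(1, 149), Pow(295895077, Rational(1, 2)))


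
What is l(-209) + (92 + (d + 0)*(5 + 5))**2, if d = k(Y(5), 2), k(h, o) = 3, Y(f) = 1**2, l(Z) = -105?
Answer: 14779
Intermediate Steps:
Y(f) = 1
d = 3
l(-209) + (92 + (d + 0)*(5 + 5))**2 = -105 + (92 + (3 + 0)*(5 + 5))**2 = -105 + (92 + 3*10)**2 = -105 + (92 + 30)**2 = -105 + 122**2 = -105 + 14884 = 14779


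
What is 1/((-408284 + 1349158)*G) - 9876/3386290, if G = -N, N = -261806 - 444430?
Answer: -3281197746030487/1125059449285040280 ≈ -0.0029165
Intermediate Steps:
N = -706236
G = 706236 (G = -1*(-706236) = 706236)
1/((-408284 + 1349158)*G) - 9876/3386290 = 1/((-408284 + 1349158)*706236) - 9876/3386290 = (1/706236)/940874 - 9876*1/3386290 = (1/940874)*(1/706236) - 4938/1693145 = 1/664479090264 - 4938/1693145 = -3281197746030487/1125059449285040280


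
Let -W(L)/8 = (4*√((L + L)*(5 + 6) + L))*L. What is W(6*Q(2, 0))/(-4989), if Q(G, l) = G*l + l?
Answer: 0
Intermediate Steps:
Q(G, l) = l + G*l
W(L) = -32*√23*L^(3/2) (W(L) = -8*4*√((L + L)*(5 + 6) + L)*L = -8*4*√((2*L)*11 + L)*L = -8*4*√(22*L + L)*L = -8*4*√(23*L)*L = -8*4*(√23*√L)*L = -8*4*√23*√L*L = -32*√23*L^(3/2))
W(6*Q(2, 0))/(-4989) = -32*√23*(6*(0*(1 + 2)))^(3/2)/(-4989) = -32*√23*(6*(0*3))^(3/2)*(-1/4989) = -32*√23*(6*0)^(3/2)*(-1/4989) = -32*√23*0^(3/2)*(-1/4989) = -32*√23*0*(-1/4989) = 0*(-1/4989) = 0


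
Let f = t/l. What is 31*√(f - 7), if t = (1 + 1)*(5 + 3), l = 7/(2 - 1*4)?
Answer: 279*I*√7/7 ≈ 105.45*I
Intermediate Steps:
l = -7/2 (l = 7/(2 - 4) = 7/(-2) = 7*(-½) = -7/2 ≈ -3.5000)
t = 16 (t = 2*8 = 16)
f = -32/7 (f = 16/(-7/2) = 16*(-2/7) = -32/7 ≈ -4.5714)
31*√(f - 7) = 31*√(-32/7 - 7) = 31*√(-81/7) = 31*(9*I*√7/7) = 279*I*√7/7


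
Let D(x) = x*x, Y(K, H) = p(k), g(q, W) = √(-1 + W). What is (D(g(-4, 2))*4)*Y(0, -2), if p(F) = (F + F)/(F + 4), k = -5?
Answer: 40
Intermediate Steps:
p(F) = 2*F/(4 + F) (p(F) = (2*F)/(4 + F) = 2*F/(4 + F))
Y(K, H) = 10 (Y(K, H) = 2*(-5)/(4 - 5) = 2*(-5)/(-1) = 2*(-5)*(-1) = 10)
D(x) = x²
(D(g(-4, 2))*4)*Y(0, -2) = ((√(-1 + 2))²*4)*10 = ((√1)²*4)*10 = (1²*4)*10 = (1*4)*10 = 4*10 = 40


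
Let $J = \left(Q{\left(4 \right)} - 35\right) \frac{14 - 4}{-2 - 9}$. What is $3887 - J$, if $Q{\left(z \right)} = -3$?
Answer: $\frac{42377}{11} \approx 3852.5$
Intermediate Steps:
$J = \frac{380}{11}$ ($J = \left(-3 - 35\right) \frac{14 - 4}{-2 - 9} = - 38 \frac{10}{-11} = - 38 \cdot 10 \left(- \frac{1}{11}\right) = \left(-38\right) \left(- \frac{10}{11}\right) = \frac{380}{11} \approx 34.545$)
$3887 - J = 3887 - \frac{380}{11} = \frac{42377}{11}$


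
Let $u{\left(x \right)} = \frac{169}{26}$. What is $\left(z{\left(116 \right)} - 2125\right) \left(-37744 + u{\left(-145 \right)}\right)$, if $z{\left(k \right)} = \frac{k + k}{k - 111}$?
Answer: $\frac{156882335}{2} \approx 7.8441 \cdot 10^{7}$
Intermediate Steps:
$z{\left(k \right)} = \frac{2 k}{-111 + k}$
$u{\left(x \right)} = \frac{13}{2}$ ($u{\left(x \right)} = 169 \cdot \frac{1}{26} = \frac{13}{2}$)
$\left(z{\left(116 \right)} - 2125\right) \left(-37744 + u{\left(-145 \right)}\right) = \left(2 \cdot 116 \frac{1}{-111 + 116} - 2125\right) \left(-37744 + \frac{13}{2}\right) = \left(2 \cdot 116 \cdot \frac{1}{5} - 2125\right) \left(- \frac{75475}{2}\right) = \left(\frac{232}{5} - 2125\right) \left(- \frac{75475}{2}\right) = \left(- \frac{10393}{5}\right) \left(- \frac{75475}{2}\right) = \frac{156882335}{2}$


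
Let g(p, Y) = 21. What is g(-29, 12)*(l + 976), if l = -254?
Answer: 15162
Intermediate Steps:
g(-29, 12)*(l + 976) = 21*(-254 + 976) = 21*722 = 15162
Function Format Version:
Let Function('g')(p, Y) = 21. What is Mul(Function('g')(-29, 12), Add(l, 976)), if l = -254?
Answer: 15162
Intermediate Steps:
Mul(Function('g')(-29, 12), Add(l, 976)) = Mul(21, Add(-254, 976)) = Mul(21, 722) = 15162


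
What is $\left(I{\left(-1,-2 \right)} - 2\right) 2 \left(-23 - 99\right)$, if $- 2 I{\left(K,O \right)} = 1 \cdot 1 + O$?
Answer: $366$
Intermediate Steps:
$I{\left(K,O \right)} = - \frac{1}{2} - \frac{O}{2}$ ($I{\left(K,O \right)} = - \frac{1 \cdot 1 + O}{2} = - \frac{1 + O}{2} = - \frac{1}{2} - \frac{O}{2}$)
$\left(I{\left(-1,-2 \right)} - 2\right) 2 \left(-23 - 99\right) = \left(\left(- \frac{1}{2} - -1\right) - 2\right) 2 \left(-23 - 99\right) = \left(\left(- \frac{1}{2} + 1\right) - 2\right) 2 \left(-23 - 99\right) = \left(\frac{1}{2} - 2\right) 2 \left(-23 - 99\right) = \left(- \frac{3}{2}\right) 2 \left(-122\right) = \left(-3\right) \left(-122\right) = 366$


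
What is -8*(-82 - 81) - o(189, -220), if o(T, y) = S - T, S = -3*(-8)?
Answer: 1469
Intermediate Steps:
S = 24
o(T, y) = 24 - T
-8*(-82 - 81) - o(189, -220) = -8*(-82 - 81) - (24 - 1*189) = -8*(-163) - (24 - 189) = 1304 - 1*(-165) = 1304 + 165 = 1469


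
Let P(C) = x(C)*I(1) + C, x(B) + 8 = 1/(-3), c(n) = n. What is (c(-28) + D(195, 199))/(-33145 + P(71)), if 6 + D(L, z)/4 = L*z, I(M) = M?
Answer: -465504/99247 ≈ -4.6904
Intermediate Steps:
x(B) = -25/3 (x(B) = -8 + 1/(-3) = -8 - 1/3 = -25/3)
P(C) = -25/3 + C (P(C) = -25/3*1 + C = -25/3 + C)
D(L, z) = -24 + 4*L*z (D(L, z) = -24 + 4*(L*z) = -24 + 4*L*z)
(c(-28) + D(195, 199))/(-33145 + P(71)) = (-28 + (-24 + 4*195*199))/(-33145 + (-25/3 + 71)) = (-28 + (-24 + 155220))/(-33145 + 188/3) = (-28 + 155196)/(-99247/3) = 155168*(-3/99247) = -465504/99247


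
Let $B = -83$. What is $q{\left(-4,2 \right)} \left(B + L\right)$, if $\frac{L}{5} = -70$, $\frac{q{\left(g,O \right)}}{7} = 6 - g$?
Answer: $-30310$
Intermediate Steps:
$q{\left(g,O \right)} = 42 - 7 g$ ($q{\left(g,O \right)} = 7 \left(6 - g\right) = 42 - 7 g$)
$L = -350$ ($L = 5 \left(-70\right) = -350$)
$q{\left(-4,2 \right)} \left(B + L\right) = \left(42 - -28\right) \left(-83 - 350\right) = \left(42 + 28\right) \left(-433\right) = 70 \left(-433\right) = -30310$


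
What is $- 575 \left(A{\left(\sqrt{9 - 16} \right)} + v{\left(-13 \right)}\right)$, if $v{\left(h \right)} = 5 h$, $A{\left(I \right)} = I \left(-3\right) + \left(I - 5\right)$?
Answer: $40250 + 1150 i \sqrt{7} \approx 40250.0 + 3042.6 i$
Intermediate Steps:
$A{\left(I \right)} = -5 - 2 I$ ($A{\left(I \right)} = - 3 I + \left(I - 5\right) = - 3 I + \left(-5 + I\right) = -5 - 2 I$)
$- 575 \left(A{\left(\sqrt{9 - 16} \right)} + v{\left(-13 \right)}\right) = - 575 \left(\left(-5 - 2 \sqrt{9 - 16}\right) + 5 \left(-13\right)\right) = - 575 \left(\left(-5 - 2 \sqrt{-7}\right) - 65\right) = - 575 \left(\left(-5 - 2 i \sqrt{7}\right) - 65\right) = - 575 \left(-70 - 2 i \sqrt{7}\right) = 40250 + 1150 i \sqrt{7}$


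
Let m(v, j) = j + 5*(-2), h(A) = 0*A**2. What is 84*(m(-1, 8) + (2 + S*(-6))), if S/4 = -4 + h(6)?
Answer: 8064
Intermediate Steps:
h(A) = 0
m(v, j) = -10 + j (m(v, j) = j - 10 = -10 + j)
S = -16 (S = 4*(-4 + 0) = 4*(-4) = -16)
84*(m(-1, 8) + (2 + S*(-6))) = 84*((-10 + 8) + (2 - 16*(-6))) = 84*(-2 + (2 + 96)) = 84*(-2 + 98) = 84*96 = 8064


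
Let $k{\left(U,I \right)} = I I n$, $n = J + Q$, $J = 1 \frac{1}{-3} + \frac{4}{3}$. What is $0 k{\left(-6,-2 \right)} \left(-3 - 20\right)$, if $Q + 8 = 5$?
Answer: $0$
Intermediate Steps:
$Q = -3$ ($Q = -8 + 5 = -3$)
$J = 1$ ($J = 1 \left(- \frac{1}{3}\right) + 4 \cdot \frac{1}{3} = - \frac{1}{3} + \frac{4}{3} = 1$)
$n = -2$ ($n = 1 - 3 = -2$)
$k{\left(U,I \right)} = - 2 I^{2}$ ($k{\left(U,I \right)} = I I \left(-2\right) = I^{2} \left(-2\right) = - 2 I^{2}$)
$0 k{\left(-6,-2 \right)} \left(-3 - 20\right) = 0 \left(- 2 \left(-2\right)^{2}\right) \left(-3 - 20\right) = 0 \left(\left(-2\right) 4\right) \left(-3 - 20\right) = 0 \left(-8\right) \left(-23\right) = 0 \left(-23\right) = 0$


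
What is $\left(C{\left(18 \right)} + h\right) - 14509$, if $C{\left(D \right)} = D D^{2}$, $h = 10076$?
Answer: $1399$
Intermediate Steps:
$C{\left(D \right)} = D^{3}$
$\left(C{\left(18 \right)} + h\right) - 14509 = \left(18^{3} + 10076\right) - 14509 = \left(5832 + 10076\right) - 14509 = 15908 - 14509 = 1399$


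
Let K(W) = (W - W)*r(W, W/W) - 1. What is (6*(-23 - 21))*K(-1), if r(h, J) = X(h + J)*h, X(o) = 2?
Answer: 264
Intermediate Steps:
r(h, J) = 2*h
K(W) = -1 (K(W) = (W - W)*(2*W) - 1 = 0*(2*W) - 1 = 0 - 1 = -1)
(6*(-23 - 21))*K(-1) = (6*(-23 - 21))*(-1) = (6*(-44))*(-1) = -264*(-1) = 264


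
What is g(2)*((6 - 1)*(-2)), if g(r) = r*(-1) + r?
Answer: 0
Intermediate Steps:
g(r) = 0 (g(r) = -r + r = 0)
g(2)*((6 - 1)*(-2)) = 0*((6 - 1)*(-2)) = 0*(5*(-2)) = 0*(-10) = 0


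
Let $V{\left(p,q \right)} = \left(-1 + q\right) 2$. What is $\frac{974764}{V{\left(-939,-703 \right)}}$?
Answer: $- \frac{243691}{352} \approx -692.3$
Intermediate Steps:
$V{\left(p,q \right)} = -2 + 2 q$
$\frac{974764}{V{\left(-939,-703 \right)}} = \frac{974764}{-2 + 2 \left(-703\right)} = \frac{974764}{-2 - 1406} = \frac{974764}{-1408} = 974764 \left(- \frac{1}{1408}\right) = - \frac{243691}{352}$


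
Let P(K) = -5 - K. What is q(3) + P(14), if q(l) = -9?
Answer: -28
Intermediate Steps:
q(3) + P(14) = -9 + (-5 - 1*14) = -9 + (-5 - 14) = -9 - 19 = -28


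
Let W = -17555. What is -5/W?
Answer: 1/3511 ≈ 0.00028482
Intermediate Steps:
-5/W = -5/(-17555) = -5*(-1/17555) = 1/3511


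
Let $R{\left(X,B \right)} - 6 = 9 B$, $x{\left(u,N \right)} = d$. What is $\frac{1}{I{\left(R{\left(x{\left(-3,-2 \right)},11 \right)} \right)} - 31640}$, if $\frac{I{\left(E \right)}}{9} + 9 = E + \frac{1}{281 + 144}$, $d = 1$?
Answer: $- \frac{425}{13079791} \approx -3.2493 \cdot 10^{-5}$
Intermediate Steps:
$x{\left(u,N \right)} = 1$
$R{\left(X,B \right)} = 6 + 9 B$
$I{\left(E \right)} = - \frac{34416}{425} + 9 E$ ($I{\left(E \right)} = -81 + 9 \left(E + \frac{1}{281 + 144}\right) = -81 + 9 \left(E + \frac{1}{425}\right) = -81 + 9 \left(\frac{1}{425} + E\right) = -81 + \left(\frac{9}{425} + 9 E\right) = - \frac{34416}{425} + 9 E$)
$\frac{1}{I{\left(R{\left(x{\left(-3,-2 \right)},11 \right)} \right)} - 31640} = \frac{1}{\left(- \frac{34416}{425} + 9 \left(6 + 9 \cdot 11\right)\right) - 31640} = \frac{1}{\left(- \frac{34416}{425} + 9 \left(6 + 99\right)\right) - 31640} = \frac{1}{\left(- \frac{34416}{425} + 9 \cdot 105\right) - 31640} = \frac{1}{\left(- \frac{34416}{425} + 945\right) - 31640} = \frac{1}{\frac{367209}{425} - 31640} = \frac{1}{- \frac{13079791}{425}} = - \frac{425}{13079791}$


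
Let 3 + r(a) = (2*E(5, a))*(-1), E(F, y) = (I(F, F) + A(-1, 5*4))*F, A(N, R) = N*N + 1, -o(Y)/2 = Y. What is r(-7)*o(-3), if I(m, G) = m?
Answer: -438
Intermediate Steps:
o(Y) = -2*Y
A(N, R) = 1 + N² (A(N, R) = N² + 1 = 1 + N²)
E(F, y) = F*(2 + F) (E(F, y) = (F + (1 + (-1)²))*F = (F + (1 + 1))*F = (F + 2)*F = (2 + F)*F = F*(2 + F))
r(a) = -73 (r(a) = -3 + (2*(5*(2 + 5)))*(-1) = -3 + (2*(5*7))*(-1) = -3 + (2*35)*(-1) = -3 + 70*(-1) = -3 - 70 = -73)
r(-7)*o(-3) = -(-146)*(-3) = -73*6 = -438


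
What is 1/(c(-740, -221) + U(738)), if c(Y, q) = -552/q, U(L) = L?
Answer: 221/163650 ≈ 0.0013504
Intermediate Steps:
1/(c(-740, -221) + U(738)) = 1/(-552/(-221) + 738) = 1/(-552*(-1/221) + 738) = 1/(552/221 + 738) = 1/(163650/221) = 221/163650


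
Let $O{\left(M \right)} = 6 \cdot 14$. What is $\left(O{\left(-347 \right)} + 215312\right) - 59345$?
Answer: $156051$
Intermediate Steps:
$O{\left(M \right)} = 84$
$\left(O{\left(-347 \right)} + 215312\right) - 59345 = \left(84 + 215312\right) - 59345 = 215396 - 59345 = 156051$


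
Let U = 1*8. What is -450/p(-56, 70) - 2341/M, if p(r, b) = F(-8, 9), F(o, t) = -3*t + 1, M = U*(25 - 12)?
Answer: -541/104 ≈ -5.2019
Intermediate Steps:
U = 8
M = 104 (M = 8*(25 - 12) = 8*13 = 104)
F(o, t) = 1 - 3*t
p(r, b) = -26 (p(r, b) = 1 - 3*9 = 1 - 27 = -26)
-450/p(-56, 70) - 2341/M = -450/(-26) - 2341/104 = -450*(-1/26) - 2341*1/104 = 225/13 - 2341/104 = -541/104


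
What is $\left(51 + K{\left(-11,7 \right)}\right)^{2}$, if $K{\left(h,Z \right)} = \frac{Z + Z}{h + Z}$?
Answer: $\frac{9025}{4} \approx 2256.3$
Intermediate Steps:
$K{\left(h,Z \right)} = \frac{2 Z}{Z + h}$
$\left(51 + K{\left(-11,7 \right)}\right)^{2} = \left(51 + 2 \cdot 7 \frac{1}{7 - 11}\right)^{2} = \left(51 + 2 \cdot 7 \frac{1}{-4}\right)^{2} = \left(51 + 2 \cdot 7 \left(- \frac{1}{4}\right)\right)^{2} = \left(51 - \frac{7}{2}\right)^{2} = \left(\frac{95}{2}\right)^{2} = \frac{9025}{4}$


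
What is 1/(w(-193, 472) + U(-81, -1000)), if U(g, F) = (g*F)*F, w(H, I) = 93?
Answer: -1/80999907 ≈ -1.2346e-8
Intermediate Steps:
U(g, F) = g*F**2 (U(g, F) = (F*g)*F = g*F**2)
1/(w(-193, 472) + U(-81, -1000)) = 1/(93 - 81*(-1000)**2) = 1/(93 - 81*1000000) = 1/(93 - 81000000) = 1/(-80999907) = -1/80999907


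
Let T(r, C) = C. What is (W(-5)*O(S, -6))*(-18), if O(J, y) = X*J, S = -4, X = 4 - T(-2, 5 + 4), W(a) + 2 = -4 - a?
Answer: 360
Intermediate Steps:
W(a) = -6 - a (W(a) = -2 + (-4 - a) = -6 - a)
X = -5 (X = 4 - (5 + 4) = 4 - 1*9 = 4 - 9 = -5)
O(J, y) = -5*J
(W(-5)*O(S, -6))*(-18) = ((-6 - 1*(-5))*(-5*(-4)))*(-18) = ((-6 + 5)*20)*(-18) = -1*20*(-18) = -20*(-18) = 360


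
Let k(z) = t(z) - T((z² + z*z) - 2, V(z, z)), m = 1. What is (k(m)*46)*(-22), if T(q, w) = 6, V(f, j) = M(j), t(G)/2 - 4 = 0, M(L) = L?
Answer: -2024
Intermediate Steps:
t(G) = 8 (t(G) = 8 + 2*0 = 8 + 0 = 8)
V(f, j) = j
k(z) = 2 (k(z) = 8 - 1*6 = 8 - 6 = 2)
(k(m)*46)*(-22) = (2*46)*(-22) = 92*(-22) = -2024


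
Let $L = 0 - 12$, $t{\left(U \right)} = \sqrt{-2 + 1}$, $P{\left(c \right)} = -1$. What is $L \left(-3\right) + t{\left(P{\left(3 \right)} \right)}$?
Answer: $36 + i \approx 36.0 + 1.0 i$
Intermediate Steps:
$t{\left(U \right)} = i$ ($t{\left(U \right)} = \sqrt{-1} = i$)
$L = -12$ ($L = 0 - 12 = -12$)
$L \left(-3\right) + t{\left(P{\left(3 \right)} \right)} = \left(-12\right) \left(-3\right) + i = 36 + i$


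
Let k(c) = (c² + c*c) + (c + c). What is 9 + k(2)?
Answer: 21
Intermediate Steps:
k(c) = 2*c + 2*c² (k(c) = (c² + c²) + 2*c = 2*c² + 2*c = 2*c + 2*c²)
9 + k(2) = 9 + 2*2*(1 + 2) = 9 + 2*2*3 = 9 + 12 = 21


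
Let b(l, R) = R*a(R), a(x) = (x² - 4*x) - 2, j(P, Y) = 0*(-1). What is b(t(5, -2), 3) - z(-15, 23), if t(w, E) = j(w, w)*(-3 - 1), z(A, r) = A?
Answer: 0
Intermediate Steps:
j(P, Y) = 0
a(x) = -2 + x² - 4*x
t(w, E) = 0 (t(w, E) = 0*(-3 - 1) = 0*(-4) = 0)
b(l, R) = R*(-2 + R² - 4*R)
b(t(5, -2), 3) - z(-15, 23) = 3*(-2 + 3² - 4*3) - 1*(-15) = 3*(-2 + 9 - 12) + 15 = 3*(-5) + 15 = -15 + 15 = 0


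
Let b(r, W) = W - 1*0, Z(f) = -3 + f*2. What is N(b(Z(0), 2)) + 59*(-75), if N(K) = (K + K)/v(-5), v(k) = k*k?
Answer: -110621/25 ≈ -4424.8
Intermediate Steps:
v(k) = k**2
Z(f) = -3 + 2*f
b(r, W) = W (b(r, W) = W + 0 = W)
N(K) = 2*K/25 (N(K) = (K + K)/((-5)**2) = (2*K)/25 = (2*K)*(1/25) = 2*K/25)
N(b(Z(0), 2)) + 59*(-75) = (2/25)*2 + 59*(-75) = 4/25 - 4425 = -110621/25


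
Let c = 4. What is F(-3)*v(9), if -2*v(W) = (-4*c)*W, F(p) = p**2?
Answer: 648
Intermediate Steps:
v(W) = 8*W (v(W) = -(-4*4)*W/2 = -(-8)*W = 8*W)
F(-3)*v(9) = (-3)**2*(8*9) = 9*72 = 648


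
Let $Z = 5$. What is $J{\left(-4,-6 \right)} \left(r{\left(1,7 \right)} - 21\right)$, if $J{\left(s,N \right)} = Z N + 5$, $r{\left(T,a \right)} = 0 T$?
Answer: $525$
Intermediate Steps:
$r{\left(T,a \right)} = 0$
$J{\left(s,N \right)} = 5 + 5 N$ ($J{\left(s,N \right)} = 5 N + 5 = 5 + 5 N$)
$J{\left(-4,-6 \right)} \left(r{\left(1,7 \right)} - 21\right) = \left(5 + 5 \left(-6\right)\right) \left(0 - 21\right) = \left(5 - 30\right) \left(-21\right) = \left(-25\right) \left(-21\right) = 525$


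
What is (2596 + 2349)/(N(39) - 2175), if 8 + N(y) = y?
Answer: -4945/2144 ≈ -2.3064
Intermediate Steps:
N(y) = -8 + y
(2596 + 2349)/(N(39) - 2175) = (2596 + 2349)/((-8 + 39) - 2175) = 4945/(31 - 2175) = 4945/(-2144) = 4945*(-1/2144) = -4945/2144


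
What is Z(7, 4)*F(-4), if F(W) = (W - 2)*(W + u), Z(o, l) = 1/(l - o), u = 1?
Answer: -6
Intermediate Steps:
F(W) = (1 + W)*(-2 + W) (F(W) = (W - 2)*(W + 1) = (-2 + W)*(1 + W) = (1 + W)*(-2 + W))
Z(7, 4)*F(-4) = (-2 + (-4)² - 1*(-4))/(4 - 1*7) = (-2 + 16 + 4)/(4 - 7) = 18/(-3) = -⅓*18 = -6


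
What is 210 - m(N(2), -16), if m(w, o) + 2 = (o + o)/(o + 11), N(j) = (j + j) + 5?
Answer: 1028/5 ≈ 205.60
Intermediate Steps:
N(j) = 5 + 2*j (N(j) = 2*j + 5 = 5 + 2*j)
m(w, o) = -2 + 2*o/(11 + o) (m(w, o) = -2 + (o + o)/(o + 11) = -2 + (2*o)/(11 + o) = -2 + 2*o/(11 + o))
210 - m(N(2), -16) = 210 - (-22)/(11 - 16) = 210 - (-22)/(-5) = 210 - (-22)*(-1)/5 = 210 - 1*22/5 = 210 - 22/5 = 1028/5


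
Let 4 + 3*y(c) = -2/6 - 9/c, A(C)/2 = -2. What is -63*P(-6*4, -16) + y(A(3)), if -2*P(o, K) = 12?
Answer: 13583/36 ≈ 377.31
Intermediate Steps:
A(C) = -4 (A(C) = 2*(-2) = -4)
y(c) = -13/9 - 3/c (y(c) = -4/3 + (-2/6 - 9/c)/3 = -4/3 + (-2*1/6 - 9/c)/3 = -4/3 + (-1/3 - 9/c)/3 = -4/3 + (-1/9 - 3/c) = -13/9 - 3/c)
P(o, K) = -6 (P(o, K) = -1/2*12 = -6)
-63*P(-6*4, -16) + y(A(3)) = -63*(-6) + (-13/9 - 3/(-4)) = 378 + (-13/9 - 3*(-1/4)) = 378 + (-13/9 + 3/4) = 378 - 25/36 = 13583/36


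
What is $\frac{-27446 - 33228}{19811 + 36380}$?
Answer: $- \frac{60674}{56191} \approx -1.0798$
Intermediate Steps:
$\frac{-27446 - 33228}{19811 + 36380} = - \frac{60674}{56191}$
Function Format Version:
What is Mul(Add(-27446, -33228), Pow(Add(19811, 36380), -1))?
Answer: Rational(-60674, 56191) ≈ -1.0798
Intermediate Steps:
Mul(Add(-27446, -33228), Pow(Add(19811, 36380), -1)) = Mul(-60674, Pow(56191, -1)) = Mul(-60674, Rational(1, 56191)) = Rational(-60674, 56191)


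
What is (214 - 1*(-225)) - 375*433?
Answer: -161936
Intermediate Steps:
(214 - 1*(-225)) - 375*433 = (214 + 225) - 162375 = 439 - 162375 = -161936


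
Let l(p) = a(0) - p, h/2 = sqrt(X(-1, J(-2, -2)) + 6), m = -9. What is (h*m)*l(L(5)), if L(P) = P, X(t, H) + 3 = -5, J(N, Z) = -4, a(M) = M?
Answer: 90*I*sqrt(2) ≈ 127.28*I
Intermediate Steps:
X(t, H) = -8 (X(t, H) = -3 - 5 = -8)
h = 2*I*sqrt(2) (h = 2*sqrt(-8 + 6) = 2*sqrt(-2) = 2*(I*sqrt(2)) = 2*I*sqrt(2) ≈ 2.8284*I)
l(p) = -p (l(p) = 0 - p = -p)
(h*m)*l(L(5)) = ((2*I*sqrt(2))*(-9))*(-1*5) = -18*I*sqrt(2)*(-5) = 90*I*sqrt(2)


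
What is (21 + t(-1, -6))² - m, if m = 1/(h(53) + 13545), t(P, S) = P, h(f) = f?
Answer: 5439199/13598 ≈ 400.00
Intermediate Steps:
m = 1/13598 (m = 1/(53 + 13545) = 1/13598 ≈ 7.3540e-5)
(21 + t(-1, -6))² - m = (21 - 1)² - 1*1/13598 = 20² - 1/13598 = 400 - 1/13598 = 5439199/13598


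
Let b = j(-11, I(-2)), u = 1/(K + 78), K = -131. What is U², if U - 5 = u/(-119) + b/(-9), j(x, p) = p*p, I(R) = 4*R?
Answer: 14357790976/3222038169 ≈ 4.4561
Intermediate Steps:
u = -1/53 (u = 1/(-131 + 78) = 1/(-53) = -1/53 ≈ -0.018868)
j(x, p) = p²
b = 64 (b = (4*(-2))² = (-8)² = 64)
U = -119824/56763 (U = 5 + (-1/53/(-119) + 64/(-9)) = 5 + (-1/53*(-1/119) + 64*(-⅑)) = 5 + (1/6307 - 64/9) = 5 - 403639/56763 = -119824/56763 ≈ -2.1110)
U² = (-119824/56763)² = 14357790976/3222038169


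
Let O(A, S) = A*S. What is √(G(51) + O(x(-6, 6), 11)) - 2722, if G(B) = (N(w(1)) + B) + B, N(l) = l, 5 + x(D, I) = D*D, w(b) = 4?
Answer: -2722 + √447 ≈ -2700.9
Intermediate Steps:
x(D, I) = -5 + D² (x(D, I) = -5 + D*D = -5 + D²)
G(B) = 4 + 2*B (G(B) = (4 + B) + B = 4 + 2*B)
√(G(51) + O(x(-6, 6), 11)) - 2722 = √((4 + 2*51) + (-5 + (-6)²)*11) - 2722 = √((4 + 102) + (-5 + 36)*11) - 2722 = √(106 + 31*11) - 2722 = √(106 + 341) - 2722 = √447 - 2722 = -2722 + √447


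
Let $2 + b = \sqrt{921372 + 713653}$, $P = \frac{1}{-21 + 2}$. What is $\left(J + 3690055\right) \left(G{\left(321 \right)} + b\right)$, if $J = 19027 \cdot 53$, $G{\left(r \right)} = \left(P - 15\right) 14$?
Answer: $- \frac{18991280412}{19} + 23492430 \sqrt{65401} \approx 5.0083 \cdot 10^{9}$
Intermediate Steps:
$P = - \frac{1}{19}$ ($P = \frac{1}{-19} = - \frac{1}{19} \approx -0.052632$)
$G{\left(r \right)} = - \frac{4004}{19}$ ($G{\left(r \right)} = \left(- \frac{1}{19} - 15\right) 14 = \left(- \frac{286}{19}\right) 14 = - \frac{4004}{19}$)
$b = -2 + 5 \sqrt{65401}$ ($b = -2 + \sqrt{921372 + 713653} = -2 + \sqrt{1635025} = -2 + 5 \sqrt{65401} \approx 1276.7$)
$J = 1008431$
$\left(J + 3690055\right) \left(G{\left(321 \right)} + b\right) = \left(1008431 + 3690055\right) \left(- \frac{4004}{19} - \left(2 - 5 \sqrt{65401}\right)\right) = 4698486 \left(- \frac{4042}{19} + 5 \sqrt{65401}\right) = - \frac{18991280412}{19} + 23492430 \sqrt{65401}$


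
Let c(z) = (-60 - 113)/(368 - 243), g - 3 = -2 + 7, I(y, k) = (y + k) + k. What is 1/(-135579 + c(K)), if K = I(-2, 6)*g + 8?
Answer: -125/16947548 ≈ -7.3757e-6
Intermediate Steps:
I(y, k) = y + 2*k (I(y, k) = (k + y) + k = y + 2*k)
g = 8 (g = 3 + (-2 + 7) = 3 + 5 = 8)
K = 88 (K = (-2 + 2*6)*8 + 8 = (-2 + 12)*8 + 8 = 10*8 + 8 = 80 + 8 = 88)
c(z) = -173/125
1/(-135579 + c(K)) = 1/(-135579 - 173/125) = 1/(-16947548/125) = -125/16947548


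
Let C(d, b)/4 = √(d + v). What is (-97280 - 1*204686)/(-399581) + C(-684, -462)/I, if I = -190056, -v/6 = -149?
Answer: 43138/57083 - √210/47514 ≈ 0.75540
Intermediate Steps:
v = 894 (v = -6*(-149) = 894)
C(d, b) = 4*√(894 + d) (C(d, b) = 4*√(d + 894) = 4*√(894 + d))
(-97280 - 1*204686)/(-399581) + C(-684, -462)/I = (-97280 - 1*204686)/(-399581) + (4*√(894 - 684))/(-190056) = (-97280 - 204686)*(-1/399581) + (4*√210)*(-1/190056) = -301966*(-1/399581) - √210/47514 = 43138/57083 - √210/47514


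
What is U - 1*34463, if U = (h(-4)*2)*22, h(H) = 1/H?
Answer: -34474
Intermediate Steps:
U = -11 (U = (2/(-4))*22 = -¼*2*22 = -½*22 = -11)
U - 1*34463 = -11 - 1*34463 = -11 - 34463 = -34474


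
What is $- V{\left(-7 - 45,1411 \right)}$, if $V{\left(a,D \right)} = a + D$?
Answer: $-1359$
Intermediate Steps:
$V{\left(a,D \right)} = D + a$
$- V{\left(-7 - 45,1411 \right)} = - (1411 - 52) = \left(-1\right) 1359 = -1359$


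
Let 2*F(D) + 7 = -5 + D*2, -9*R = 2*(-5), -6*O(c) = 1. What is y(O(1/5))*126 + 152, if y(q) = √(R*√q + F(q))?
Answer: 152 + 7*√(-1998 + 60*I*√6) ≈ 163.5 + 313.1*I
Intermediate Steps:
O(c) = -⅙ (O(c) = -⅙*1 = -⅙)
R = 10/9 (R = -2*(-5)/9 = -⅑*(-10) = 10/9 ≈ 1.1111)
F(D) = -6 + D (F(D) = -7/2 + (-5 + D*2)/2 = -7/2 + (-5 + 2*D)/2 = -7/2 + (-5/2 + D) = -6 + D)
y(q) = √(-6 + q + 10*√q/9) (y(q) = √(10*√q/9 + (-6 + q)) = √(-6 + q + 10*√q/9))
y(O(1/5))*126 + 152 = (√(-54 + 9*(-⅙) + 10*√(-⅙))/3)*126 + 152 = (√(-54 - 3/2 + 10*(I*√6/6))/3)*126 + 152 = (√(-54 - 3/2 + 5*I*√6/3)/3)*126 + 152 = (√(-111/2 + 5*I*√6/3)/3)*126 + 152 = 42*√(-111/2 + 5*I*√6/3) + 152 = 152 + 42*√(-111/2 + 5*I*√6/3)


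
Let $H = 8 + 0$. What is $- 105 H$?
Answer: $-840$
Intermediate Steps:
$H = 8$
$- 105 H = \left(-105\right) 8 = -840$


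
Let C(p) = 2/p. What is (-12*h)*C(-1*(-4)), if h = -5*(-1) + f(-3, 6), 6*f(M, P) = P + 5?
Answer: -41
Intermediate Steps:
f(M, P) = 5/6 + P/6 (f(M, P) = (P + 5)/6 = (5 + P)/6 = 5/6 + P/6)
h = 41/6 (h = -5*(-1) + (5/6 + (1/6)*6) = 5 + (5/6 + 1) = 5 + 11/6 = 41/6 ≈ 6.8333)
(-12*h)*C(-1*(-4)) = (-12*41/6)*(2/((-1*(-4)))) = -164/4 = -82*1/2 = -41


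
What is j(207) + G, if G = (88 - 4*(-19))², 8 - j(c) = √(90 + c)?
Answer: 26904 - 3*√33 ≈ 26887.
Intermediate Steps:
j(c) = 8 - √(90 + c)
G = 26896 (G = (88 + 76)² = 164² = 26896)
j(207) + G = (8 - √(90 + 207)) + 26896 = (8 - √297) + 26896 = (8 - 3*√33) + 26896 = 26904 - 3*√33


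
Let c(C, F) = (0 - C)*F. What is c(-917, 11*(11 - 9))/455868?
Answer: 1441/32562 ≈ 0.044254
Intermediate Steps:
c(C, F) = -C*F (c(C, F) = (-C)*F = -C*F)
c(-917, 11*(11 - 9))/455868 = -1*(-917)*11*(11 - 9)/455868 = -1*(-917)*11*2*(1/455868) = -1*(-917)*22*(1/455868) = 20174*(1/455868) = 1441/32562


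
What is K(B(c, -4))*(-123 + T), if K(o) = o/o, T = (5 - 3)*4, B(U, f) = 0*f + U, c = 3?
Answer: -115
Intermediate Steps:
B(U, f) = U (B(U, f) = 0 + U = U)
T = 8 (T = 2*4 = 8)
K(o) = 1
K(B(c, -4))*(-123 + T) = 1*(-123 + 8) = 1*(-115) = -115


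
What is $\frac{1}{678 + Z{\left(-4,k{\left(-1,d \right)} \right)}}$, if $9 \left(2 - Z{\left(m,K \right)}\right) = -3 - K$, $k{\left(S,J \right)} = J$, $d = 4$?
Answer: $\frac{9}{6127} \approx 0.0014689$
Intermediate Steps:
$Z{\left(m,K \right)} = \frac{7}{3} + \frac{K}{9}$ ($Z{\left(m,K \right)} = 2 - \frac{-3 - K}{9} = 2 + \left(\frac{1}{3} + \frac{K}{9}\right) = \frac{7}{3} + \frac{K}{9}$)
$\frac{1}{678 + Z{\left(-4,k{\left(-1,d \right)} \right)}} = \frac{1}{678 + \left(\frac{7}{3} + \frac{1}{9} \cdot 4\right)} = \frac{1}{678 + \left(\frac{7}{3} + \frac{4}{9}\right)} = \frac{1}{678 + \frac{25}{9}} = \frac{1}{\frac{6127}{9}} = \frac{9}{6127}$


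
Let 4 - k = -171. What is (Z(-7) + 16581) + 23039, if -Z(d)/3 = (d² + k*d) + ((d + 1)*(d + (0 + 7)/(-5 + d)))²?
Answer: 147749/4 ≈ 36937.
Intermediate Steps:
k = 175 (k = 4 - 1*(-171) = 4 + 171 = 175)
Z(d) = -525*d - 3*d² - 3*(1 + d)²*(d + 7/(-5 + d))² (Z(d) = -3*((d² + 175*d) + ((d + 1)*(d + (0 + 7)/(-5 + d)))²) = -3*((d² + 175*d) + ((1 + d)*(d + 7/(-5 + d)))²) = -3*((d² + 175*d) + (1 + d)²*(d + 7/(-5 + d))²) = -3*(d² + 175*d + (1 + d)²*(d + 7/(-5 + d))²) = -525*d - 3*d² - 3*(1 + d)²*(d + 7/(-5 + d))²)
(Z(-7) + 16581) + 23039 = ((-525*(-7) - 3*(-7)² - 3*(1 - 7)²*(7 + (-7)² - 5*(-7))²/(-5 - 7)²) + 16581) + 23039 = ((3675 - 3*49 - 3*(-6)²*(7 + 49 + 35)²/(-12)²) + 16581) + 23039 = ((3675 - 147 - 3*36*1/144*91²) + 16581) + 23039 = ((3675 - 147 - 3*36*1/144*8281) + 16581) + 23039 = ((3675 - 147 - 24843/4) + 16581) + 23039 = (-10731/4 + 16581) + 23039 = 55593/4 + 23039 = 147749/4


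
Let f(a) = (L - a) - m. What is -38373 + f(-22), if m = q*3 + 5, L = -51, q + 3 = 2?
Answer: -38404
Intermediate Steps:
q = -1 (q = -3 + 2 = -1)
m = 2 (m = -1*3 + 5 = -3 + 5 = 2)
f(a) = -53 - a (f(a) = (-51 - a) - 1*2 = (-51 - a) - 2 = -53 - a)
-38373 + f(-22) = -38373 + (-53 - 1*(-22)) = -38373 + (-53 + 22) = -38373 - 31 = -38404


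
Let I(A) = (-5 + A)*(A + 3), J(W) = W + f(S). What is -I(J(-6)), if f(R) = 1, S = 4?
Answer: -20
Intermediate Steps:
J(W) = 1 + W (J(W) = W + 1 = 1 + W)
I(A) = (-5 + A)*(3 + A)
-I(J(-6)) = -(-15 + (1 - 6)**2 - 2*(1 - 6)) = -(-15 + (-5)**2 - 2*(-5)) = -(-15 + 25 + 10) = -1*20 = -20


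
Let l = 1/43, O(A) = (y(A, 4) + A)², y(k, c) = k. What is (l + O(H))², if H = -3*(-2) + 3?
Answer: 194128489/1849 ≈ 1.0499e+5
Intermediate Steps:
H = 9 (H = 6 + 3 = 9)
O(A) = 4*A² (O(A) = (A + A)² = (2*A)² = 4*A²)
l = 1/43 ≈ 0.023256
(l + O(H))² = (1/43 + 4*9²)² = (1/43 + 4*81)² = (1/43 + 324)² = (13933/43)² = 194128489/1849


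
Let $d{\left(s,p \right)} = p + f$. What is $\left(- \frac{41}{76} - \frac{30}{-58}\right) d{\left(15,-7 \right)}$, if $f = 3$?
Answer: $\frac{49}{551} \approx 0.088929$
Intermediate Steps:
$d{\left(s,p \right)} = 3 + p$ ($d{\left(s,p \right)} = p + 3 = 3 + p$)
$\left(- \frac{41}{76} - \frac{30}{-58}\right) d{\left(15,-7 \right)} = \left(- \frac{41}{76} - \frac{30}{-58}\right) \left(3 - 7\right) = \left(\left(-41\right) \frac{1}{76} - - \frac{15}{29}\right) \left(-4\right) = \left(- \frac{41}{76} + \frac{15}{29}\right) \left(-4\right) = \left(- \frac{49}{2204}\right) \left(-4\right) = \frac{49}{551}$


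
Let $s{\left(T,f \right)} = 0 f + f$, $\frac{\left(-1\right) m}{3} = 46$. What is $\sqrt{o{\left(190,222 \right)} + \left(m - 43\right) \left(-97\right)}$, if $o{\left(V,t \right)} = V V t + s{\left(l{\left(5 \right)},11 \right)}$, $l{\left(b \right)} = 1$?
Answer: $2 \sqrt{2007942} \approx 2834.0$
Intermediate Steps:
$m = -138$ ($m = \left(-3\right) 46 = -138$)
$s{\left(T,f \right)} = f$ ($s{\left(T,f \right)} = 0 + f = f$)
$o{\left(V,t \right)} = 11 + t V^{2}$ ($o{\left(V,t \right)} = V V t + 11 = V^{2} t + 11 = t V^{2} + 11 = 11 + t V^{2}$)
$\sqrt{o{\left(190,222 \right)} + \left(m - 43\right) \left(-97\right)} = \sqrt{\left(11 + 222 \cdot 190^{2}\right) + \left(-138 - 43\right) \left(-97\right)} = \sqrt{\left(11 + 222 \cdot 36100\right) - -17557} = \sqrt{\left(11 + 8014200\right) + 17557} = \sqrt{8014211 + 17557} = \sqrt{8031768} = 2 \sqrt{2007942}$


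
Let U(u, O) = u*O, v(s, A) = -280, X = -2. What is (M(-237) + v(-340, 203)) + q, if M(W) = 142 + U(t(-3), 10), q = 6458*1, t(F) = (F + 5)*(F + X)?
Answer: 6220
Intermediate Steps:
t(F) = (-2 + F)*(5 + F) (t(F) = (F + 5)*(F - 2) = (5 + F)*(-2 + F) = (-2 + F)*(5 + F))
q = 6458
U(u, O) = O*u
M(W) = 42 (M(W) = 142 + 10*(-10 + (-3)**2 + 3*(-3)) = 142 + 10*(-10 + 9 - 9) = 142 + 10*(-10) = 142 - 100 = 42)
(M(-237) + v(-340, 203)) + q = (42 - 280) + 6458 = -238 + 6458 = 6220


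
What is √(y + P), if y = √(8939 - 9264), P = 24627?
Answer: √(24627 + 5*I*√13) ≈ 156.93 + 0.0574*I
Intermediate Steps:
y = 5*I*√13 (y = √(-325) = 5*I*√13 ≈ 18.028*I)
√(y + P) = √(5*I*√13 + 24627) = √(24627 + 5*I*√13)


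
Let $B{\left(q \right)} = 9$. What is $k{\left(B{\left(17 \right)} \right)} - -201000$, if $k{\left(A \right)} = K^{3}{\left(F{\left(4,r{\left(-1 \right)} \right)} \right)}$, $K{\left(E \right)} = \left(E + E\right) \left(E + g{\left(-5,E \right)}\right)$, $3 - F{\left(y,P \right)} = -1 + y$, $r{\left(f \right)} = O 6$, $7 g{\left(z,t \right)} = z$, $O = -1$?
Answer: $201000$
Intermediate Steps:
$g{\left(z,t \right)} = \frac{z}{7}$
$r{\left(f \right)} = -6$ ($r{\left(f \right)} = \left(-1\right) 6 = -6$)
$F{\left(y,P \right)} = 4 - y$ ($F{\left(y,P \right)} = 3 - \left(-1 + y\right) = 4 - y$)
$K{\left(E \right)} = 2 E \left(- \frac{5}{7} + E\right)$ ($K{\left(E \right)} = \left(E + E\right) \left(E + \frac{1}{7} \left(-5\right)\right) = 2 E \left(E - \frac{5}{7}\right) = 2 E \left(- \frac{5}{7} + E\right)$)
$k{\left(A \right)} = 0$ ($k{\left(A \right)} = \left(\frac{2 \left(4 - 4\right) \left(-5 + 7 \left(4 - 4\right)\right)}{7}\right)^{3} = \left(\frac{2}{7} \cdot 0 \left(-5 + 7 \cdot 0\right)\right)^{3} = \left(\frac{2}{7} \cdot 0 \left(-5 + 0\right)\right)^{3} = \left(\frac{2}{7} \cdot 0 \left(-5\right)\right)^{3} = 0^{3} = 0$)
$k{\left(B{\left(17 \right)} \right)} - -201000 = 0 - -201000 = 0 + 201000 = 201000$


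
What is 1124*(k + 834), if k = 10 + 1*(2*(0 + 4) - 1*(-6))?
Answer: 964392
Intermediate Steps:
k = 24 (k = 10 + 1*(2*4 + 6) = 10 + 1*(8 + 6) = 10 + 1*14 = 10 + 14 = 24)
1124*(k + 834) = 1124*(24 + 834) = 1124*858 = 964392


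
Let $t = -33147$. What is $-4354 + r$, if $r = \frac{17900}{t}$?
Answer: $- \frac{144339938}{33147} \approx -4354.5$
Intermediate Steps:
$r = - \frac{17900}{33147}$ ($r = \frac{17900}{-33147} = 17900 \left(- \frac{1}{33147}\right) = - \frac{17900}{33147} \approx -0.54002$)
$-4354 + r = -4354 - \frac{17900}{33147} = - \frac{144339938}{33147}$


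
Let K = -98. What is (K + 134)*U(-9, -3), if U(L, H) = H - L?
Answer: 216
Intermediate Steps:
(K + 134)*U(-9, -3) = (-98 + 134)*(-3 - 1*(-9)) = 36*(-3 + 9) = 36*6 = 216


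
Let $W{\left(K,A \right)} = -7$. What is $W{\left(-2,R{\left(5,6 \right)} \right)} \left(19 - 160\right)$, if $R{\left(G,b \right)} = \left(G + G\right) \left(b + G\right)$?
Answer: $987$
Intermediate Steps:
$R{\left(G,b \right)} = 2 G \left(G + b\right)$
$W{\left(-2,R{\left(5,6 \right)} \right)} \left(19 - 160\right) = - 7 \left(19 - 160\right) = \left(-7\right) \left(-141\right) = 987$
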